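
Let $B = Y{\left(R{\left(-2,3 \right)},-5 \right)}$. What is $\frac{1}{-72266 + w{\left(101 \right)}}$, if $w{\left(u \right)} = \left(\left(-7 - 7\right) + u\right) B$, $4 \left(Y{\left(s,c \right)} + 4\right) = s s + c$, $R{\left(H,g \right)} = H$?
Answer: $- \frac{4}{290543} \approx -1.3767 \cdot 10^{-5}$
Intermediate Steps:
$Y{\left(s,c \right)} = -4 + \frac{c}{4} + \frac{s^{2}}{4}$ ($Y{\left(s,c \right)} = -4 + \frac{s s + c}{4} = -4 + \frac{s^{2} + c}{4} = -4 + \frac{c + s^{2}}{4} = -4 + \left(\frac{c}{4} + \frac{s^{2}}{4}\right) = -4 + \frac{c}{4} + \frac{s^{2}}{4}$)
$B = - \frac{17}{4}$ ($B = -4 + \frac{1}{4} \left(-5\right) + \frac{\left(-2\right)^{2}}{4} = -4 - \frac{5}{4} + \frac{1}{4} \cdot 4 = -4 - \frac{5}{4} + 1 = - \frac{17}{4} \approx -4.25$)
$w{\left(u \right)} = \frac{119}{2} - \frac{17 u}{4}$ ($w{\left(u \right)} = \left(\left(-7 - 7\right) + u\right) \left(- \frac{17}{4}\right) = \left(-14 + u\right) \left(- \frac{17}{4}\right) = \frac{119}{2} - \frac{17 u}{4}$)
$\frac{1}{-72266 + w{\left(101 \right)}} = \frac{1}{-72266 + \left(\frac{119}{2} - \frac{1717}{4}\right)} = \frac{1}{-72266 - \frac{1479}{4}} = \frac{1}{- \frac{290543}{4}} = - \frac{4}{290543}$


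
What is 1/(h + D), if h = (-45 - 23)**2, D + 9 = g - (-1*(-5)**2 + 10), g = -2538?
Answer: 1/2092 ≈ 0.00047801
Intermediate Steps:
D = -2532 (D = -9 + (-2538 - (-1*(-5)**2 + 10)) = -9 + (-2538 - (-1*25 + 10)) = -9 + (-2538 - (-25 + 10)) = -9 + (-2538 - 1*(-15)) = -9 + (-2538 + 15) = -9 - 2523 = -2532)
h = 4624 (h = (-68)**2 = 4624)
1/(h + D) = 1/(4624 - 2532) = 1/2092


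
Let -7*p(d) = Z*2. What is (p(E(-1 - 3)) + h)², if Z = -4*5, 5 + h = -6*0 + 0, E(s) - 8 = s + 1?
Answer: 25/49 ≈ 0.51020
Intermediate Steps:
E(s) = 9 + s (E(s) = 8 + (s + 1) = 8 + (1 + s) = 9 + s)
h = -5 (h = -5 + (-6*0 + 0) = -5 + (0 + 0) = -5 + 0 = -5)
Z = -20
p(d) = 40/7 (p(d) = -(-20)*2/7 = -⅐*(-40) = 40/7)
(p(E(-1 - 3)) + h)² = (40/7 - 5)² = (5/7)² = 25/49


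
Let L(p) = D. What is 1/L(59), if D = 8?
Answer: 1/8 ≈ 0.12500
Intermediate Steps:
L(p) = 8
1/L(59) = 1/8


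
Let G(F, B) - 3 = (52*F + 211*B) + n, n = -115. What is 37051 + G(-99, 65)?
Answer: 45506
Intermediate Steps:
G(F, B) = -112 + 52*F + 211*B (G(F, B) = 3 + ((52*F + 211*B) - 115) = 3 + (-115 + 52*F + 211*B) = -112 + 52*F + 211*B)
37051 + G(-99, 65) = 37051 + (-112 + 52*(-99) + 211*65) = 37051 + (-112 - 5148 + 13715) = 37051 + 8455 = 45506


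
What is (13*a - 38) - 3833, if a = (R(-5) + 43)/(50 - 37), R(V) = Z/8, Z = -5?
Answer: -30629/8 ≈ -3828.6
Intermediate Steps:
R(V) = -5/8
a = 339/104 (a = (-5/8 + 43)/(50 - 37) = (339/8)/13 = (339/8)*(1/13) = 339/104 ≈ 3.2596)
(13*a - 38) - 3833 = (13*(339/104) - 38) - 3833 = (339/8 - 38) - 3833 = 35/8 - 3833 = -30629/8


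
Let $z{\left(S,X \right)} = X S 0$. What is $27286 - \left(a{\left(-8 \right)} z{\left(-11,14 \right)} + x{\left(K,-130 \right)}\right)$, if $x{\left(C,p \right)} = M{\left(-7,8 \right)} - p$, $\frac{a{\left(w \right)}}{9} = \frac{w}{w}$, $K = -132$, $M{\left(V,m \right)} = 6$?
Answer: $27150$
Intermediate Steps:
$a{\left(w \right)} = 9$ ($a{\left(w \right)} = 9 \frac{w}{w} = 9 \cdot 1 = 9$)
$z{\left(S,X \right)} = 0$ ($z{\left(S,X \right)} = S X 0 = 0$)
$x{\left(C,p \right)} = 6 - p$
$27286 - \left(a{\left(-8 \right)} z{\left(-11,14 \right)} + x{\left(K,-130 \right)}\right) = 27286 - \left(9 \cdot 0 + \left(6 - -130\right)\right) = 27286 - \left(0 + \left(6 + 130\right)\right) = 27286 - \left(0 + 136\right) = 27286 - 136 = 27150$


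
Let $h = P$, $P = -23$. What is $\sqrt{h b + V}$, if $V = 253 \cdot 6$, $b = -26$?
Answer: $46$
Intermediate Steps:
$V = 1518$
$h = -23$
$\sqrt{h b + V} = \sqrt{\left(-23\right) \left(-26\right) + 1518} = \sqrt{598 + 1518} = \sqrt{2116} = 46$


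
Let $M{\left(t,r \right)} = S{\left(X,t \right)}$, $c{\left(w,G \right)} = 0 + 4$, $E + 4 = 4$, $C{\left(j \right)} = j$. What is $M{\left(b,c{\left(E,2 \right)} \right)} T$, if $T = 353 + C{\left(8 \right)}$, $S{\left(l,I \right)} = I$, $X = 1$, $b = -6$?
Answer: $-2166$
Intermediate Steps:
$E = 0$ ($E = -4 + 4 = 0$)
$c{\left(w,G \right)} = 4$
$M{\left(t,r \right)} = t$
$T = 361$ ($T = 353 + 8 = 361$)
$M{\left(b,c{\left(E,2 \right)} \right)} T = \left(-6\right) 361 = -2166$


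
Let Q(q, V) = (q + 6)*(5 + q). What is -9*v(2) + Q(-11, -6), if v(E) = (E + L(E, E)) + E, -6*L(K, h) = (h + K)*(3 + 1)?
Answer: 18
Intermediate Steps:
L(K, h) = -2*K/3 - 2*h/3 (L(K, h) = -(h + K)*(3 + 1)/6 = -(K + h)*4/6 = -(4*K + 4*h)/6 = -2*K/3 - 2*h/3)
v(E) = 2*E/3 (v(E) = (E + (-2*E/3 - 2*E/3)) + E = (E - 4*E/3) + E = -E/3 + E = 2*E/3)
Q(q, V) = (5 + q)*(6 + q) (Q(q, V) = (6 + q)*(5 + q) = (5 + q)*(6 + q))
-9*v(2) + Q(-11, -6) = -6*2 + (30 + (-11)² + 11*(-11)) = -9*4/3 + (30 + 121 - 121) = -12 + 30 = 18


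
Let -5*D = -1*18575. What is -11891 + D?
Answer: -8176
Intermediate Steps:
D = 3715 (D = -(-1)*18575/5 = -1/5*(-18575) = 3715)
-11891 + D = -11891 + 3715 = -8176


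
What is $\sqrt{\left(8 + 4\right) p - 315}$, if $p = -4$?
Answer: $11 i \sqrt{3} \approx 19.053 i$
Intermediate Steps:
$\sqrt{\left(8 + 4\right) p - 315} = \sqrt{\left(8 + 4\right) \left(-4\right) - 315} = \sqrt{12 \left(-4\right) - 315} = \sqrt{-48 - 315} = \sqrt{-363} = 11 i \sqrt{3}$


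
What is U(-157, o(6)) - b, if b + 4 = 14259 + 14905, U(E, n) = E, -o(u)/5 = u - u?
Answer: -29317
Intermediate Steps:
o(u) = 0 (o(u) = -5*(u - u) = -5*0 = 0)
b = 29160 (b = -4 + (14259 + 14905) = -4 + 29164 = 29160)
U(-157, o(6)) - b = -157 - 1*29160 = -157 - 29160 = -29317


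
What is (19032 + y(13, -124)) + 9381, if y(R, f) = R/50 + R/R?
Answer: 1420713/50 ≈ 28414.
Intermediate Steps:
y(R, f) = 1 + R/50 (y(R, f) = R*(1/50) + 1 = R/50 + 1 = 1 + R/50)
(19032 + y(13, -124)) + 9381 = (19032 + (1 + (1/50)*13)) + 9381 = (19032 + (1 + 13/50)) + 9381 = (19032 + 63/50) + 9381 = 951663/50 + 9381 = 1420713/50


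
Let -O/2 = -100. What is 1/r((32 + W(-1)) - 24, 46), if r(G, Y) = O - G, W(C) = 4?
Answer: 1/188 ≈ 0.0053191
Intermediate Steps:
O = 200 (O = -2*(-100) = 200)
r(G, Y) = 200 - G
1/r((32 + W(-1)) - 24, 46) = 1/(200 - ((32 + 4) - 24)) = 1/(200 - (36 - 24)) = 1/(200 - 1*12) = 1/(200 - 12) = 1/188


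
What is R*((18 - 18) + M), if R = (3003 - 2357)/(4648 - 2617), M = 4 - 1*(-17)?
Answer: 4522/677 ≈ 6.6795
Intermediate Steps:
M = 21 (M = 4 + 17 = 21)
R = 646/2031 ≈ 0.31807
R*((18 - 18) + M) = 646*((18 - 18) + 21)/2031 = 646*(0 + 21)/2031 = (646/2031)*21 = 4522/677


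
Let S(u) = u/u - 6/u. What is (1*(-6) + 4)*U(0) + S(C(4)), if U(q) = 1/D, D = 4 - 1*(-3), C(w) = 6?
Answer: -2/7 ≈ -0.28571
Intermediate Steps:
D = 7 (D = 4 + 3 = 7)
S(u) = 1 - 6/u
U(q) = 1/7
(1*(-6) + 4)*U(0) + S(C(4)) = (1*(-6) + 4)*(1/7) + (-6 + 6)/6 = (-6 + 4)*(1/7) + (1/6)*0 = -2*1/7 + 0 = -2/7 + 0 = -2/7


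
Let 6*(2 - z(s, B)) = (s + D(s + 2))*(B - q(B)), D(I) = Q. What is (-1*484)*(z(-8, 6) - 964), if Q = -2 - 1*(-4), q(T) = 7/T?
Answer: 1389806/3 ≈ 4.6327e+5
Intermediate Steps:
Q = 2 (Q = -2 + 4 = 2)
D(I) = 2
z(s, B) = 2 - (2 + s)*(B - 7/B)/6 (z(s, B) = 2 - (s + 2)*(B - 7/B)/6 = 2 - (2 + s)*(B - 7/B)/6)
(-1*484)*(z(-8, 6) - 964) = (-1*484)*((⅙)*(14 + 7*(-8) + 6*(12 - 2*6 - 1*6*(-8)))/6 - 964) = -484*((⅙)*(⅙)*(14 - 56 + 6*(12 - 12 + 48)) - 964) = -484*((⅙)*(⅙)*(14 - 56 + 6*48) - 964) = -484*((⅙)*(⅙)*(14 - 56 + 288) - 964) = -484*((⅙)*(⅙)*246 - 964) = -484*(41/6 - 964) = -484*(-5743/6) = 1389806/3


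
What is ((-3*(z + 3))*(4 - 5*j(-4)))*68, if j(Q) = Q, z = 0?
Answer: -14688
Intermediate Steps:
((-3*(z + 3))*(4 - 5*j(-4)))*68 = ((-3*(0 + 3))*(4 - 5*(-4)))*68 = ((-3*3)*(4 + 20))*68 = -9*24*68 = -216*68 = -14688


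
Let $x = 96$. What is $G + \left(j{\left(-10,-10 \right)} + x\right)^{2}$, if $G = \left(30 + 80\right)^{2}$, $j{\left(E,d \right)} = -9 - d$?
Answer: $21509$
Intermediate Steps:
$G = 12100$ ($G = 110^{2} = 12100$)
$G + \left(j{\left(-10,-10 \right)} + x\right)^{2} = 12100 + \left(\left(-9 - -10\right) + 96\right)^{2} = 12100 + \left(\left(-9 + 10\right) + 96\right)^{2} = 12100 + \left(1 + 96\right)^{2} = 12100 + 97^{2} = 12100 + 9409 = 21509$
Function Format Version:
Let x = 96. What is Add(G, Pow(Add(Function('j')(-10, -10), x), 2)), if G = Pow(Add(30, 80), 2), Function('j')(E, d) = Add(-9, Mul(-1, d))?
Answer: 21509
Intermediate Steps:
G = 12100 (G = Pow(110, 2) = 12100)
Add(G, Pow(Add(Function('j')(-10, -10), x), 2)) = Add(12100, Pow(Add(Add(-9, Mul(-1, -10)), 96), 2)) = Add(12100, Pow(Add(Add(-9, 10), 96), 2)) = Add(12100, Pow(Add(1, 96), 2)) = Add(12100, Pow(97, 2)) = Add(12100, 9409) = 21509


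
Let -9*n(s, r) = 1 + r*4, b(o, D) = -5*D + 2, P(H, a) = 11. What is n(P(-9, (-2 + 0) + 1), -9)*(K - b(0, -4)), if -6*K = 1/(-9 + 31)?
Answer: -101675/1188 ≈ -85.585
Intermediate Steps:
b(o, D) = 2 - 5*D
K = -1/132 (K = -1/(6*(-9 + 31)) = -⅙/22 = -⅙*1/22 = -1/132 ≈ -0.0075758)
n(s, r) = -⅑ - 4*r/9 (n(s, r) = -(1 + r*4)/9 = -(1 + 4*r)/9 = -⅑ - 4*r/9)
n(P(-9, (-2 + 0) + 1), -9)*(K - b(0, -4)) = (-⅑ - 4/9*(-9))*(-1/132 - (2 - 5*(-4))) = (-⅑ + 4)*(-1/132 - (2 + 20)) = 35*(-1/132 - 1*22)/9 = 35*(-1/132 - 22)/9 = (35/9)*(-2905/132) = -101675/1188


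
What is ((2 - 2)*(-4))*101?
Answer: 0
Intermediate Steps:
((2 - 2)*(-4))*101 = (0*(-4))*101 = 0*101 = 0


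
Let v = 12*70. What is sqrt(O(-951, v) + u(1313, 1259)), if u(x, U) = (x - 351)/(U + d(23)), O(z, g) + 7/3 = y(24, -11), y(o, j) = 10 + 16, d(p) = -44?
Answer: sqrt(445755)/135 ≈ 4.9455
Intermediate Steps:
v = 840
y(o, j) = 26
O(z, g) = 71/3 (O(z, g) = -7/3 + 26 = 71/3)
u(x, U) = (-351 + x)/(-44 + U) (u(x, U) = (x - 351)/(U - 44) = (-351 + x)/(-44 + U))
sqrt(O(-951, v) + u(1313, 1259)) = sqrt(71/3 + (-351 + 1313)/(-44 + 1259)) = sqrt(71/3 + 962/1215) = sqrt(29717/1215) = sqrt(445755)/135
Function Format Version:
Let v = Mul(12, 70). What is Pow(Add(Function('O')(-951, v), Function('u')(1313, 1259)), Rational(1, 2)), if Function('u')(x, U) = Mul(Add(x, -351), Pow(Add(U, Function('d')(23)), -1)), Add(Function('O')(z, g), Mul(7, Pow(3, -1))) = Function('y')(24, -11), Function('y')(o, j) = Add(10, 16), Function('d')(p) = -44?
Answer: Mul(Rational(1, 135), Pow(445755, Rational(1, 2))) ≈ 4.9455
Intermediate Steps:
v = 840
Function('y')(o, j) = 26
Function('O')(z, g) = Rational(71, 3) (Function('O')(z, g) = Add(Rational(-7, 3), 26) = Rational(71, 3))
Function('u')(x, U) = Mul(Pow(Add(-44, U), -1), Add(-351, x)) (Function('u')(x, U) = Mul(Add(x, -351), Pow(Add(U, -44), -1)) = Mul(Add(-351, x), Pow(Add(-44, U), -1)) = Mul(Pow(Add(-44, U), -1), Add(-351, x)))
Pow(Add(Function('O')(-951, v), Function('u')(1313, 1259)), Rational(1, 2)) = Pow(Add(Rational(71, 3), Mul(Pow(Add(-44, 1259), -1), Add(-351, 1313))), Rational(1, 2)) = Pow(Add(Rational(71, 3), Mul(Pow(1215, -1), 962)), Rational(1, 2)) = Pow(Add(Rational(71, 3), Mul(Rational(1, 1215), 962)), Rational(1, 2)) = Pow(Add(Rational(71, 3), Rational(962, 1215)), Rational(1, 2)) = Pow(Rational(29717, 1215), Rational(1, 2)) = Mul(Rational(1, 135), Pow(445755, Rational(1, 2)))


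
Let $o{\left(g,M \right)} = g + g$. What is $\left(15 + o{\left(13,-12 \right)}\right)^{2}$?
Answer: $1681$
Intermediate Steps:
$o{\left(g,M \right)} = 2 g$
$\left(15 + o{\left(13,-12 \right)}\right)^{2} = \left(15 + 2 \cdot 13\right)^{2} = \left(15 + 26\right)^{2} = 41^{2} = 1681$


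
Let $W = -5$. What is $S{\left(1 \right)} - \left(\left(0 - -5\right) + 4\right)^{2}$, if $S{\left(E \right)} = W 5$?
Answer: $-106$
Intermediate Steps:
$S{\left(E \right)} = -25$ ($S{\left(E \right)} = \left(-5\right) 5 = -25$)
$S{\left(1 \right)} - \left(\left(0 - -5\right) + 4\right)^{2} = -25 - \left(\left(0 - -5\right) + 4\right)^{2} = -25 - \left(\left(0 + 5\right) + 4\right)^{2} = -25 - \left(5 + 4\right)^{2} = -25 - 9^{2} = -25 - 81 = -106$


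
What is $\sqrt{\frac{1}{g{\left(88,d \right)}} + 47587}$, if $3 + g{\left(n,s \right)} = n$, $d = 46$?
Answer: $\frac{4 \sqrt{21488510}}{85} \approx 218.14$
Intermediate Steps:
$g{\left(n,s \right)} = -3 + n$
$\sqrt{\frac{1}{g{\left(88,d \right)}} + 47587} = \sqrt{\frac{1}{-3 + 88} + 47587} = \sqrt{\frac{1}{85} + 47587} = \sqrt{\frac{4044896}{85}} = \frac{4 \sqrt{21488510}}{85}$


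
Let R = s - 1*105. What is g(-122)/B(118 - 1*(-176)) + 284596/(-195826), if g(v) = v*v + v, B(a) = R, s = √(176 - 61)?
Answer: -15331860031/106823083 - 7381*√115/5455 ≈ -158.04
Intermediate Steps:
s = √115 ≈ 10.724
R = -105 + √115 (R = √115 - 1*105 = √115 - 105 = -105 + √115 ≈ -94.276)
B(a) = -105 + √115
g(v) = v + v² (g(v) = v² + v = v + v²)
g(-122)/B(118 - 1*(-176)) + 284596/(-195826) = (-122*(1 - 122))/(-105 + √115) + 284596/(-195826) = (-122*(-121))/(-105 + √115) + 284596*(-1/195826) = 14762/(-105 + √115) - 142298/97913 = -142298/97913 + 14762/(-105 + √115)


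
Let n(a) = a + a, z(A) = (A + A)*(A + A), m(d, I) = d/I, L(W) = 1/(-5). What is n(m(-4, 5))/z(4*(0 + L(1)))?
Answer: -5/8 ≈ -0.62500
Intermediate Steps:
L(W) = -⅕
z(A) = 4*A² (z(A) = (2*A)*(2*A) = 4*A²)
n(a) = 2*a
n(m(-4, 5))/z(4*(0 + L(1))) = (2*(-4/5))/((4*(4*(0 - ⅕))²)) = (2*(-4*⅕))/((4*(4*(-⅕))²)) = (2*(-⅘))/((4*(-⅘)²)) = -8/(5*(4*(16/25))) = -8/(5*64/25) = -8/5*25/64 = -5/8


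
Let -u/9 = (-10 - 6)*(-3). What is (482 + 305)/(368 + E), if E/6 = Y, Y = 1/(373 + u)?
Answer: 46433/21706 ≈ 2.1392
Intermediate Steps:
u = -432 (u = -9*(-10 - 6)*(-3) = -(-144)*(-3) = -9*48 = -432)
Y = -1/59 (Y = 1/(373 - 432) = 1/(-59) = -1/59 ≈ -0.016949)
E = -6/59 (E = 6*(-1/59) = -6/59 ≈ -0.10169)
(482 + 305)/(368 + E) = (482 + 305)/(368 - 6/59) = 787/(21706/59) = 787*(59/21706) = 46433/21706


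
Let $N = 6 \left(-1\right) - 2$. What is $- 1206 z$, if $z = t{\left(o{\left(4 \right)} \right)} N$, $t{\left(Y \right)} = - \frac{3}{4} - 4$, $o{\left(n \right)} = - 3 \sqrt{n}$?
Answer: $-45828$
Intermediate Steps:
$N = -8$ ($N = -6 - 2 = -8$)
$t{\left(Y \right)} = - \frac{19}{4}$ ($t{\left(Y \right)} = \left(-3\right) \frac{1}{4} - 4 = - \frac{3}{4} - 4 = - \frac{19}{4}$)
$z = 38$ ($z = \left(- \frac{19}{4}\right) \left(-8\right) = 38$)
$- 1206 z = \left(-1206\right) 38 = -45828$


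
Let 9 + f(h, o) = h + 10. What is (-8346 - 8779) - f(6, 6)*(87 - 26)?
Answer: -17552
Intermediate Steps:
f(h, o) = 1 + h (f(h, o) = -9 + (h + 10) = -9 + (10 + h) = 1 + h)
(-8346 - 8779) - f(6, 6)*(87 - 26) = (-8346 - 8779) - (1 + 6)*(87 - 26) = -17125 - 7*61 = -17125 - 1*427 = -17125 - 427 = -17552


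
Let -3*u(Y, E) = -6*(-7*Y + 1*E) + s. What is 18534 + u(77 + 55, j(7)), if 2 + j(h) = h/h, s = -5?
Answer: 50057/3 ≈ 16686.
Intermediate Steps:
j(h) = -1 (j(h) = -2 + h/h = -2 + 1 = -1)
u(Y, E) = 5/3 - 14*Y + 2*E (u(Y, E) = -(-6*(-7*Y + 1*E) - 5)/3 = -(-6*(-7*Y + E) - 5)/3 = -(-6*(E - 7*Y) - 5)/3 = -((-6*E + 42*Y) - 5)/3 = -(-5 - 6*E + 42*Y)/3 = 5/3 - 14*Y + 2*E)
18534 + u(77 + 55, j(7)) = 18534 + (5/3 - 14*(77 + 55) + 2*(-1)) = 18534 + (5/3 - 14*132 - 2) = 18534 + (5/3 - 1848 - 2) = 18534 - 5545/3 = 50057/3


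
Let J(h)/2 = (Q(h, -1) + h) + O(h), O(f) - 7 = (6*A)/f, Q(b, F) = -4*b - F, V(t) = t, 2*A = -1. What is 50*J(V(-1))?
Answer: 1400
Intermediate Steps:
A = -½ (A = (½)*(-1) = -½ ≈ -0.50000)
Q(b, F) = -F - 4*b
O(f) = 7 - 3/f (O(f) = 7 + (6*(-½))/f = 7 - 3/f)
J(h) = 16 - 6*h - 6/h (J(h) = 2*(((-1*(-1) - 4*h) + h) + (7 - 3/h)) = 2*(((1 - 4*h) + h) + (7 - 3/h)) = 2*((1 - 3*h) + (7 - 3/h)) = 2*(8 - 3*h - 3/h) = 16 - 6*h - 6/h)
50*J(V(-1)) = 50*(16 - 6*(-1) - 6/(-1)) = 50*(16 + 6 - 6*(-1)) = 50*(16 + 6 + 6) = 50*28 = 1400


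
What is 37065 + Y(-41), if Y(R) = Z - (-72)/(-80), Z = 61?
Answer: 371251/10 ≈ 37125.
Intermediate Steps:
Y(R) = 601/10 (Y(R) = 61 - (-72)/(-80) = 61 - (-72)*(-1)/80 = 61 - 1*9/10 = 61 - 9/10 = 601/10)
37065 + Y(-41) = 37065 + 601/10 = 371251/10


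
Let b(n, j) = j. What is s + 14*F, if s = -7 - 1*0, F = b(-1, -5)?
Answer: -77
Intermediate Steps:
F = -5
s = -7 (s = -7 + 0 = -7)
s + 14*F = -7 + 14*(-5) = -7 - 70 = -77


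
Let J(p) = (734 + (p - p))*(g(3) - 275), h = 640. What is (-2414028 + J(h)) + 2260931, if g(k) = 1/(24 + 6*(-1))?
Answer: -3194156/9 ≈ -3.5491e+5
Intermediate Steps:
g(k) = 1/18 (g(k) = 1/(24 - 6) = 1/18)
J(p) = -1816283/9 (J(p) = (734 + (p - p))*(1/18 - 275) = (734 + 0)*(-4949/18) = 734*(-4949/18) = -1816283/9)
(-2414028 + J(h)) + 2260931 = (-2414028 - 1816283/9) + 2260931 = -23542535/9 + 2260931 = -3194156/9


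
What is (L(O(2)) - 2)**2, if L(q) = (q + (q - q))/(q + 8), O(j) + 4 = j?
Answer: 49/9 ≈ 5.4444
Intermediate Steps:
O(j) = -4 + j
L(q) = q/(8 + q) (L(q) = (q + 0)/(8 + q) = q/(8 + q))
(L(O(2)) - 2)**2 = ((-4 + 2)/(8 + (-4 + 2)) - 2)**2 = (-2/(8 - 2) - 2)**2 = (-2/6 - 2)**2 = (-2*1/6 - 2)**2 = (-1/3 - 2)**2 = (-7/3)**2 = 49/9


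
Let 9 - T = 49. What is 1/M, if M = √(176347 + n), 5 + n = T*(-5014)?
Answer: √41878/125634 ≈ 0.0016289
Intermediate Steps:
T = -40 (T = 9 - 1*49 = 9 - 49 = -40)
n = 200555 (n = -5 - 40*(-5014) = -5 + 200560 = 200555)
M = 3*√41878 (M = √(176347 + 200555) = √376902 = 3*√41878 ≈ 613.92)
1/M = 1/(3*√41878) = √41878/125634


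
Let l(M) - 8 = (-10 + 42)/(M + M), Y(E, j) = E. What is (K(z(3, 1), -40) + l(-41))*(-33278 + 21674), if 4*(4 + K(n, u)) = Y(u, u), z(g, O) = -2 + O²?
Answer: 3040248/41 ≈ 74152.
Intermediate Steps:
K(n, u) = -4 + u/4
l(M) = 8 + 16/M (l(M) = 8 + (-10 + 42)/(M + M) = 8 + 32/((2*M)) = 8 + 32*(1/(2*M)) = 8 + 16/M)
(K(z(3, 1), -40) + l(-41))*(-33278 + 21674) = ((-4 + (¼)*(-40)) + (8 + 16/(-41)))*(-33278 + 21674) = ((-4 - 10) + (8 + 16*(-1/41)))*(-11604) = (-14 + (8 - 16/41))*(-11604) = (-14 + 312/41)*(-11604) = -262/41*(-11604) = 3040248/41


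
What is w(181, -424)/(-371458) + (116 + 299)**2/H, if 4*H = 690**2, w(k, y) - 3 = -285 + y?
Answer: 1281167714/884255769 ≈ 1.4489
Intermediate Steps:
w(k, y) = -282 + y (w(k, y) = 3 + (-285 + y) = -282 + y)
H = 119025 (H = (1/4)*690**2 = (1/4)*476100 = 119025)
w(181, -424)/(-371458) + (116 + 299)**2/H = (-282 - 424)/(-371458) + (116 + 299)**2/119025 = -706*(-1/371458) + 415**2*(1/119025) = 353/185729 + 172225*(1/119025) = 353/185729 + 6889/4761 = 1281167714/884255769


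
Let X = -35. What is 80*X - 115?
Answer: -2915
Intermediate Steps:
80*X - 115 = 80*(-35) - 115 = -2800 - 115 = -2915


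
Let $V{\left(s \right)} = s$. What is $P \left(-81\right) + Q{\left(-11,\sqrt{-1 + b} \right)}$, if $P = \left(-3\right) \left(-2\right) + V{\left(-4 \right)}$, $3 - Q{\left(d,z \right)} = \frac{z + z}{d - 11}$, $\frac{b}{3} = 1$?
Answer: $-159 + \frac{\sqrt{2}}{11} \approx -158.87$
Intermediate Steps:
$b = 3$ ($b = 3 \cdot 1 = 3$)
$Q{\left(d,z \right)} = 3 - \frac{2 z}{-11 + d}$ ($Q{\left(d,z \right)} = 3 - \frac{z + z}{d - 11} = 3 - \frac{2 z}{-11 + d}$)
$P = 2$ ($P = \left(-3\right) \left(-2\right) - 4 = 6 - 4 = 2$)
$P \left(-81\right) + Q{\left(-11,\sqrt{-1 + b} \right)} = 2 \left(-81\right) + \frac{-33 - 2 \sqrt{-1 + 3} + 3 \left(-11\right)}{-11 - 11} = -162 + \frac{-33 - 2 \sqrt{2} - 33}{-22} = -162 - \frac{-66 - 2 \sqrt{2}}{22} = -162 + \left(3 + \frac{\sqrt{2}}{11}\right) = -159 + \frac{\sqrt{2}}{11}$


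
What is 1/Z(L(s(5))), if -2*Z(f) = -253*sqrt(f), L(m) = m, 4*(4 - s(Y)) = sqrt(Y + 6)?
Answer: 4/(253*sqrt(16 - sqrt(11))) ≈ 0.0044394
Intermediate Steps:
s(Y) = 4 - sqrt(6 + Y)/4 (s(Y) = 4 - sqrt(Y + 6)/4 = 4 - sqrt(6 + Y)/4)
Z(f) = 253*sqrt(f)/2 (Z(f) = -(-253)*sqrt(f)/2 = 253*sqrt(f)/2)
1/Z(L(s(5))) = 1/(253*sqrt(4 - sqrt(6 + 5)/4)/2) = 1/(253*sqrt(4 - sqrt(11)/4)/2) = 2/(253*sqrt(4 - sqrt(11)/4))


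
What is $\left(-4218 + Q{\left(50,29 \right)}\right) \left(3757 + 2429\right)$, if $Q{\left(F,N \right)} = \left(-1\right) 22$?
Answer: $-26228640$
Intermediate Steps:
$Q{\left(F,N \right)} = -22$
$\left(-4218 + Q{\left(50,29 \right)}\right) \left(3757 + 2429\right) = \left(-4218 - 22\right) \left(3757 + 2429\right) = \left(-4240\right) 6186 = -26228640$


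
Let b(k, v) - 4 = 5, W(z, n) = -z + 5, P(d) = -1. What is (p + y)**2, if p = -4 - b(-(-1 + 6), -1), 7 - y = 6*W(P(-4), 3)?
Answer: 1764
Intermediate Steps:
W(z, n) = 5 - z
y = -29 (y = 7 - 6*(5 - 1*(-1)) = 7 - 6*(5 + 1) = 7 - 6*6 = 7 - 1*36 = 7 - 36 = -29)
b(k, v) = 9 (b(k, v) = 4 + 5 = 9)
p = -13 (p = -4 - 1*9 = -4 - 9 = -13)
(p + y)**2 = (-13 - 29)**2 = (-42)**2 = 1764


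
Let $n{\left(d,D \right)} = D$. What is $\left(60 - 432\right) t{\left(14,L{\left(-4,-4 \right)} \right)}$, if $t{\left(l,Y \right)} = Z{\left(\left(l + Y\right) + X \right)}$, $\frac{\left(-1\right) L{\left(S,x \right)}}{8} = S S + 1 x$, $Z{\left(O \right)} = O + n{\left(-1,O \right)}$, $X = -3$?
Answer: $63240$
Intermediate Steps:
$Z{\left(O \right)} = 2 O$ ($Z{\left(O \right)} = O + O = 2 O$)
$L{\left(S,x \right)} = - 8 x - 8 S^{2}$ ($L{\left(S,x \right)} = - 8 \left(S S + 1 x\right) = - 8 \left(S^{2} + x\right) = - 8 \left(x + S^{2}\right) = - 8 x - 8 S^{2}$)
$t{\left(l,Y \right)} = -6 + 2 Y + 2 l$ ($t{\left(l,Y \right)} = 2 \left(\left(l + Y\right) - 3\right) = 2 \left(\left(Y + l\right) - 3\right) = 2 \left(-3 + Y + l\right) = -6 + 2 Y + 2 l$)
$\left(60 - 432\right) t{\left(14,L{\left(-4,-4 \right)} \right)} = \left(60 - 432\right) \left(-6 + 2 \left(\left(-8\right) \left(-4\right) - 8 \left(-4\right)^{2}\right) + 2 \cdot 14\right) = - 372 \left(-6 + 2 \left(32 - 128\right) + 28\right) = - 372 \left(-6 + 2 \left(-96\right) + 28\right) = - 372 \left(-6 - 192 + 28\right) = \left(-372\right) \left(-170\right) = 63240$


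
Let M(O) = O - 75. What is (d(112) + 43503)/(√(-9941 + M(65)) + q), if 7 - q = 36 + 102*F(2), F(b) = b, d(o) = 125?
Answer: -2541331/16060 - 10907*I*√9951/16060 ≈ -158.24 - 67.747*I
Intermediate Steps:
M(O) = -75 + O
q = -233 (q = 7 - (36 + 102*2) = 7 - (36 + 204) = 7 - 1*240 = 7 - 240 = -233)
(d(112) + 43503)/(√(-9941 + M(65)) + q) = (125 + 43503)/(√(-9941 + (-75 + 65)) - 233) = 43628/(√(-9941 - 10) - 233) = 43628/(√(-9951) - 233) = 43628/(I*√9951 - 233) = 43628/(-233 + I*√9951)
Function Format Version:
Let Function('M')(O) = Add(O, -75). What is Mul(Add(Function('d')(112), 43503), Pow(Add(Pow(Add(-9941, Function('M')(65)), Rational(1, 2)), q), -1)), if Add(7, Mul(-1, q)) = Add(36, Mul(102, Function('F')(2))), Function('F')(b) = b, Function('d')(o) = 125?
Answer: Add(Rational(-2541331, 16060), Mul(Rational(-10907, 16060), I, Pow(9951, Rational(1, 2)))) ≈ Add(-158.24, Mul(-67.747, I))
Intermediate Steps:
Function('M')(O) = Add(-75, O)
q = -233 (q = Add(7, Mul(-1, Add(36, Mul(102, 2)))) = Add(7, Mul(-1, Add(36, 204))) = Add(7, Mul(-1, 240)) = Add(7, -240) = -233)
Mul(Add(Function('d')(112), 43503), Pow(Add(Pow(Add(-9941, Function('M')(65)), Rational(1, 2)), q), -1)) = Mul(Add(125, 43503), Pow(Add(Pow(Add(-9941, Add(-75, 65)), Rational(1, 2)), -233), -1)) = Mul(43628, Pow(Add(Pow(Add(-9941, -10), Rational(1, 2)), -233), -1)) = Mul(43628, Pow(Add(Pow(-9951, Rational(1, 2)), -233), -1)) = Mul(43628, Pow(Add(Mul(I, Pow(9951, Rational(1, 2))), -233), -1)) = Mul(43628, Pow(Add(-233, Mul(I, Pow(9951, Rational(1, 2)))), -1))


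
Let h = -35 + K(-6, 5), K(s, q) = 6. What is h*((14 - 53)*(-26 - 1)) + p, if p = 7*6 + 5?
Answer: -30490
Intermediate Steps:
h = -29 (h = -35 + 6 = -29)
p = 47 (p = 42 + 5 = 47)
h*((14 - 53)*(-26 - 1)) + p = -29*(14 - 53)*(-26 - 1) + 47 = -(-1131)*(-27) + 47 = -29*1053 + 47 = -30537 + 47 = -30490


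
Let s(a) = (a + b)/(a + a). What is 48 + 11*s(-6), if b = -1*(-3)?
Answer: 203/4 ≈ 50.750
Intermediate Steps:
b = 3
s(a) = (3 + a)/(2*a) (s(a) = (a + 3)/(a + a) = (3 + a)/((2*a)) = (3 + a)*(1/(2*a)) = (3 + a)/(2*a))
48 + 11*s(-6) = 48 + 11*((1/2)*(3 - 6)/(-6)) = 48 + 11*((1/2)*(-1/6)*(-3)) = 48 + 11*(1/4) = 48 + 11/4 = 203/4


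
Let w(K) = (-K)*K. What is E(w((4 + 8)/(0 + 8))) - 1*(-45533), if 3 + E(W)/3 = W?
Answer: 182069/4 ≈ 45517.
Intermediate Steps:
w(K) = -K**2
E(W) = -9 + 3*W
E(w((4 + 8)/(0 + 8))) - 1*(-45533) = (-9 + 3*(-((4 + 8)/(0 + 8))**2)) - 1*(-45533) = (-9 + 3*(-(12/8)**2)) + 45533 = (-9 + 3*(-(12*(1/8))**2)) + 45533 = (-9 + 3*(-(3/2)**2)) + 45533 = (-9 + 3*(-1*9/4)) + 45533 = (-9 + 3*(-9/4)) + 45533 = (-9 - 27/4) + 45533 = -63/4 + 45533 = 182069/4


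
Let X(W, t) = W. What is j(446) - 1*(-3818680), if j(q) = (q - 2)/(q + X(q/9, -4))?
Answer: 4257829199/1115 ≈ 3.8187e+6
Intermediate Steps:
j(q) = 9*(-2 + q)/(10*q) (j(q) = (q - 2)/(q + q/9) = (-2 + q)/(q + q*(1/9)) = (-2 + q)/(q + q/9) = (-2 + q)/((10*q/9)) = (-2 + q)*(9/(10*q)) = 9*(-2 + q)/(10*q))
j(446) - 1*(-3818680) = (9/10)*(-2 + 446)/446 - 1*(-3818680) = (9/10)*(1/446)*444 + 3818680 = 999/1115 + 3818680 = 4257829199/1115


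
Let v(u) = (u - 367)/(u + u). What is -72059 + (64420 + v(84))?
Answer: -1283635/168 ≈ -7640.7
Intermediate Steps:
v(u) = (-367 + u)/(2*u) (v(u) = (-367 + u)/((2*u)) = (-367 + u)*(1/(2*u)) = (-367 + u)/(2*u))
-72059 + (64420 + v(84)) = -72059 + (64420 + (½)*(-367 + 84)/84) = -72059 + (64420 + (½)*(1/84)*(-283)) = -72059 + (64420 - 283/168) = -72059 + 10822277/168 = -1283635/168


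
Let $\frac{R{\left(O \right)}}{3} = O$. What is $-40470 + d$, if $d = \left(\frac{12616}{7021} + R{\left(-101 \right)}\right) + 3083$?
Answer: $- \frac{264608874}{7021} \approx -37688.0$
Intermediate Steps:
$R{\left(O \right)} = 3 O$
$d = \frac{19530996}{7021}$ ($d = \left(\frac{12616}{7021} + 3 \left(-101\right)\right) + 3083 = \left(12616 \cdot \frac{1}{7021} - 303\right) + 3083 = \left(\frac{12616}{7021} - 303\right) + 3083 = - \frac{2114747}{7021} + 3083 = \frac{19530996}{7021} \approx 2781.8$)
$-40470 + d = -40470 + \frac{19530996}{7021} = - \frac{264608874}{7021}$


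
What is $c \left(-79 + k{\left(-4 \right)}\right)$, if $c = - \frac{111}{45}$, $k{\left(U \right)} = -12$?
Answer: $\frac{3367}{15} \approx 224.47$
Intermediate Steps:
$c = - \frac{37}{15}$ ($c = \left(-111\right) \frac{1}{45} = - \frac{37}{15} \approx -2.4667$)
$c \left(-79 + k{\left(-4 \right)}\right) = - \frac{37 \left(-79 - 12\right)}{15} = \left(- \frac{37}{15}\right) \left(-91\right) = \frac{3367}{15}$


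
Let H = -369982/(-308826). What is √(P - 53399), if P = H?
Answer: 2*I*√35366216488743/51471 ≈ 231.08*I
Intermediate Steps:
H = 184991/154413 (H = -369982*(-1/308826) = 184991/154413 ≈ 1.1980)
P = 184991/154413 ≈ 1.1980
√(P - 53399) = √(184991/154413 - 53399) = √(-8245314796/154413) = 2*I*√35366216488743/51471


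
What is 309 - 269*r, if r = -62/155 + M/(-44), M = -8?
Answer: 20223/55 ≈ 367.69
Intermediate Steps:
r = -12/55 (r = -62/155 - 8/(-44) = -62*1/155 - 8*(-1/44) = -⅖ + 2/11 = -12/55 ≈ -0.21818)
309 - 269*r = 309 - 269*(-12/55) = 309 + 3228/55 = 20223/55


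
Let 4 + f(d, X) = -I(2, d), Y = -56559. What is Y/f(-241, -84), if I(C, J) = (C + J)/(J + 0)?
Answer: 4543573/401 ≈ 11331.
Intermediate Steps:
I(C, J) = (C + J)/J
f(d, X) = -4 - (2 + d)/d
Y/f(-241, -84) = -56559/(-5 - 2/(-241)) = -56559/(-5 - 2*(-1/241)) = -56559/(-5 + 2/241) = -56559/(-1203/241) = -56559*(-241/1203) = 4543573/401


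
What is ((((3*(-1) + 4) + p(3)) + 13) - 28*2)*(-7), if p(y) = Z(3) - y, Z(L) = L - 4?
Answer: 322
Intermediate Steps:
Z(L) = -4 + L
p(y) = -1 - y (p(y) = (-4 + 3) - y = -1 - y)
((((3*(-1) + 4) + p(3)) + 13) - 28*2)*(-7) = ((((3*(-1) + 4) + (-1 - 1*3)) + 13) - 28*2)*(-7) = ((((-3 + 4) + (-1 - 3)) + 13) - 56)*(-7) = (((1 - 4) + 13) - 56)*(-7) = ((-3 + 13) - 56)*(-7) = (10 - 56)*(-7) = -46*(-7) = 322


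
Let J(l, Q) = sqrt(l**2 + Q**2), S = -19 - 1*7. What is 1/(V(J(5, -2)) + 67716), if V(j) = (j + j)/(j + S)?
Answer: 21906097/1483391300630 + 13*sqrt(29)/741695650315 ≈ 1.4768e-5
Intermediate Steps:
S = -26 (S = -19 - 7 = -26)
J(l, Q) = sqrt(Q**2 + l**2)
V(j) = 2*j/(-26 + j) (V(j) = (j + j)/(j - 26) = (2*j)/(-26 + j) = 2*j/(-26 + j))
1/(V(J(5, -2)) + 67716) = 1/(2*sqrt((-2)**2 + 5**2)/(-26 + sqrt((-2)**2 + 5**2)) + 67716) = 1/(2*sqrt(4 + 25)/(-26 + sqrt(4 + 25)) + 67716) = 1/(2*sqrt(29)/(-26 + sqrt(29)) + 67716) = 1/(67716 + 2*sqrt(29)/(-26 + sqrt(29)))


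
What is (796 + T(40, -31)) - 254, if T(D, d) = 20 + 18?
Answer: 580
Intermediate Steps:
T(D, d) = 38
(796 + T(40, -31)) - 254 = (796 + 38) - 254 = 834 - 254 = 580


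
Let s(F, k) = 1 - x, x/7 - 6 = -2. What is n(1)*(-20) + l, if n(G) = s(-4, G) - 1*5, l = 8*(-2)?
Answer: 624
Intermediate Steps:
x = 28 (x = 42 + 7*(-2) = 42 - 14 = 28)
s(F, k) = -27 (s(F, k) = 1 - 1*28 = 1 - 28 = -27)
l = -16
n(G) = -32 (n(G) = -27 - 1*5 = -27 - 5 = -32)
n(1)*(-20) + l = -32*(-20) - 16 = 640 - 16 = 624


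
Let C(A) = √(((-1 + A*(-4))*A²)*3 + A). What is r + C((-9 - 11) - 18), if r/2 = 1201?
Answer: 2402 + √654094 ≈ 3210.8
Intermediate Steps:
r = 2402 (r = 2*1201 = 2402)
C(A) = √(A + 3*A²*(-1 - 4*A)) (C(A) = √(((-1 - 4*A)*A²)*3 + A) = √((A²*(-1 - 4*A))*3 + A) = √(3*A²*(-1 - 4*A) + A) = √(A + 3*A²*(-1 - 4*A)))
r + C((-9 - 11) - 18) = 2402 + √(((-9 - 11) - 18)*(1 - 12*((-9 - 11) - 18)² - 3*((-9 - 11) - 18))) = 2402 + √((-20 - 18)*(1 - 12*(-20 - 18)² - 3*(-20 - 18))) = 2402 + √(-38*(1 - 12*(-38)² - 3*(-38))) = 2402 + √(-38*(1 - 12*1444 + 114)) = 2402 + √(-38*(1 - 17328 + 114)) = 2402 + √(-38*(-17213)) = 2402 + √654094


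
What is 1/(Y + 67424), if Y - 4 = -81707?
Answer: -1/14279 ≈ -7.0033e-5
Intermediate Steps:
Y = -81703 (Y = 4 - 81707 = -81703)
1/(Y + 67424) = 1/(-81703 + 67424) = 1/(-14279) = -1/14279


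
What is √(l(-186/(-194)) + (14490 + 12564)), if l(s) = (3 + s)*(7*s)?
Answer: 3*√28311230/97 ≈ 164.56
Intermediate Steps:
l(s) = 7*s*(3 + s)
√(l(-186/(-194)) + (14490 + 12564)) = √(7*(-186/(-194))*(3 - 186/(-194)) + (14490 + 12564)) = √(7*(-186*(-1/194))*(3 - 186*(-1/194)) + 27054) = √(7*(93/97)*(3 + 93/97) + 27054) = √(7*(93/97)*(384/97) + 27054) = √(249984/9409 + 27054) = √(254801070/9409) = 3*√28311230/97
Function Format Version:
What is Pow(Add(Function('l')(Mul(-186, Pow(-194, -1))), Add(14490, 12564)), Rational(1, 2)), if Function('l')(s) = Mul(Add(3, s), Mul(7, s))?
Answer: Mul(Rational(3, 97), Pow(28311230, Rational(1, 2))) ≈ 164.56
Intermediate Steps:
Function('l')(s) = Mul(7, s, Add(3, s))
Pow(Add(Function('l')(Mul(-186, Pow(-194, -1))), Add(14490, 12564)), Rational(1, 2)) = Pow(Add(Mul(7, Mul(-186, Pow(-194, -1)), Add(3, Mul(-186, Pow(-194, -1)))), Add(14490, 12564)), Rational(1, 2)) = Pow(Add(Mul(7, Mul(-186, Rational(-1, 194)), Add(3, Mul(-186, Rational(-1, 194)))), 27054), Rational(1, 2)) = Pow(Add(Mul(7, Rational(93, 97), Add(3, Rational(93, 97))), 27054), Rational(1, 2)) = Pow(Add(Mul(7, Rational(93, 97), Rational(384, 97)), 27054), Rational(1, 2)) = Pow(Add(Rational(249984, 9409), 27054), Rational(1, 2)) = Pow(Rational(254801070, 9409), Rational(1, 2)) = Mul(Rational(3, 97), Pow(28311230, Rational(1, 2)))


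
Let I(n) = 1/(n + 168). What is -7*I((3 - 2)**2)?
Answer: -7/169 ≈ -0.041420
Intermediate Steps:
I(n) = 1/(168 + n)
-7*I((3 - 2)**2) = -7/(168 + (3 - 2)**2) = -7/(168 + 1**2) = -7/(168 + 1) = -7/169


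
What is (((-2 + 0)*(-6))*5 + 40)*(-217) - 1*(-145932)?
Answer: 124232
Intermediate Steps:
(((-2 + 0)*(-6))*5 + 40)*(-217) - 1*(-145932) = (-2*(-6)*5 + 40)*(-217) + 145932 = (12*5 + 40)*(-217) + 145932 = (60 + 40)*(-217) + 145932 = 100*(-217) + 145932 = -21700 + 145932 = 124232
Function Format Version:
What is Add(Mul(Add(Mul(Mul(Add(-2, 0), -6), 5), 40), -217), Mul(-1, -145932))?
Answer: 124232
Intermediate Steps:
Add(Mul(Add(Mul(Mul(Add(-2, 0), -6), 5), 40), -217), Mul(-1, -145932)) = Add(Mul(Add(Mul(Mul(-2, -6), 5), 40), -217), 145932) = Add(Mul(Add(Mul(12, 5), 40), -217), 145932) = Add(Mul(Add(60, 40), -217), 145932) = Add(Mul(100, -217), 145932) = Add(-21700, 145932) = 124232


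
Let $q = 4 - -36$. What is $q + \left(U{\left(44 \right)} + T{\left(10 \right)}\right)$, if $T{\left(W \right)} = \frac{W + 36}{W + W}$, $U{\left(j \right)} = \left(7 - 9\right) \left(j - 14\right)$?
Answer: $- \frac{177}{10} \approx -17.7$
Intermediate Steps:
$U{\left(j \right)} = 28 - 2 j$ ($U{\left(j \right)} = - 2 \left(-14 + j\right) = 28 - 2 j$)
$T{\left(W \right)} = \frac{36 + W}{2 W}$
$q = 40$ ($q = 4 + 36 = 40$)
$q + \left(U{\left(44 \right)} + T{\left(10 \right)}\right) = 40 + \left(\left(28 - 88\right) + \frac{36 + 10}{2 \cdot 10}\right) = 40 + \left(\left(28 - 88\right) + \frac{1}{2} \cdot \frac{1}{10} \cdot 46\right) = 40 + \left(-60 + \frac{23}{10}\right) = 40 - \frac{577}{10} = - \frac{177}{10}$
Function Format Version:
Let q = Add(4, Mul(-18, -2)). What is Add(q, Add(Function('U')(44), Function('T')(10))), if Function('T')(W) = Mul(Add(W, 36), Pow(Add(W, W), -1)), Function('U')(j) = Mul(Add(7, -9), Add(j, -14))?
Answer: Rational(-177, 10) ≈ -17.700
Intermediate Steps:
Function('U')(j) = Add(28, Mul(-2, j)) (Function('U')(j) = Mul(-2, Add(-14, j)) = Add(28, Mul(-2, j)))
Function('T')(W) = Mul(Rational(1, 2), Pow(W, -1), Add(36, W)) (Function('T')(W) = Mul(Add(36, W), Pow(Mul(2, W), -1)) = Mul(Add(36, W), Mul(Rational(1, 2), Pow(W, -1))) = Mul(Rational(1, 2), Pow(W, -1), Add(36, W)))
q = 40 (q = Add(4, 36) = 40)
Add(q, Add(Function('U')(44), Function('T')(10))) = Add(40, Add(Add(28, Mul(-2, 44)), Mul(Rational(1, 2), Pow(10, -1), Add(36, 10)))) = Add(40, Add(Add(28, -88), Mul(Rational(1, 2), Rational(1, 10), 46))) = Add(40, Add(-60, Rational(23, 10))) = Add(40, Rational(-577, 10)) = Rational(-177, 10)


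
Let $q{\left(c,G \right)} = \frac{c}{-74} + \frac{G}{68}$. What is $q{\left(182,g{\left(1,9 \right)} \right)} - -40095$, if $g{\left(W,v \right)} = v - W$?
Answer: $\frac{25218282}{629} \approx 40093.0$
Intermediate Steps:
$q{\left(c,G \right)} = - \frac{c}{74} + \frac{G}{68}$ ($q{\left(c,G \right)} = c \left(- \frac{1}{74}\right) + G \frac{1}{68} = - \frac{c}{74} + \frac{G}{68}$)
$q{\left(182,g{\left(1,9 \right)} \right)} - -40095 = \left(\left(- \frac{1}{74}\right) 182 + \frac{9 - 1}{68}\right) - -40095 = \left(- \frac{91}{37} + \frac{9 - 1}{68}\right) + 40095 = \left(- \frac{91}{37} + \frac{1}{68} \cdot 8\right) + 40095 = \left(- \frac{91}{37} + \frac{2}{17}\right) + 40095 = - \frac{1473}{629} + 40095 = \frac{25218282}{629}$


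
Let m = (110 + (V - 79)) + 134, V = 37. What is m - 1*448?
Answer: -246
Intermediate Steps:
m = 202 (m = (110 + (37 - 79)) + 134 = (110 - 42) + 134 = 68 + 134 = 202)
m - 1*448 = 202 - 1*448 = 202 - 448 = -246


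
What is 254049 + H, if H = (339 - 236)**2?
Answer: 264658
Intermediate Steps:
H = 10609 (H = 103**2 = 10609)
254049 + H = 254049 + 10609 = 264658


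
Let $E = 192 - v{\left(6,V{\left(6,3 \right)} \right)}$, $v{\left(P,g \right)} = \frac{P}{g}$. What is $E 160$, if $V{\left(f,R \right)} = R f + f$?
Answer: $30680$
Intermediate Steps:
$V{\left(f,R \right)} = f + R f$
$E = \frac{767}{4}$ ($E = 192 - \frac{6}{6 \left(1 + 3\right)} = 192 - \frac{6}{6 \cdot 4} = 192 - \frac{6}{24} = 192 - 6 \cdot \frac{1}{24} = 192 - \frac{1}{4} = \frac{767}{4} \approx 191.75$)
$E 160 = \frac{767}{4} \cdot 160 = 30680$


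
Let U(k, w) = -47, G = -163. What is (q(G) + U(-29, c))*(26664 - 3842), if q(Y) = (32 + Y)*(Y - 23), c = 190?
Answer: 555008218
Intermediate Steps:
q(Y) = (-23 + Y)*(32 + Y) (q(Y) = (32 + Y)*(-23 + Y) = (-23 + Y)*(32 + Y))
(q(G) + U(-29, c))*(26664 - 3842) = ((-736 + (-163)**2 + 9*(-163)) - 47)*(26664 - 3842) = ((-736 + 26569 - 1467) - 47)*22822 = (24366 - 47)*22822 = 24319*22822 = 555008218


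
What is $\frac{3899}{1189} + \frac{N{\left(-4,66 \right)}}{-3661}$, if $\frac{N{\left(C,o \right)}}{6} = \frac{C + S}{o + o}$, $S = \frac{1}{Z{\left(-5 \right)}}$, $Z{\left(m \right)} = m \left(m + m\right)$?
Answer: $\frac{15701899511}{4788221900} \approx 3.2793$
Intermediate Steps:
$Z{\left(m \right)} = 2 m^{2}$ ($Z{\left(m \right)} = m 2 m = 2 m^{2}$)
$S = \frac{1}{50}$ ($S = \frac{1}{2 \left(-5\right)^{2}} = \frac{1}{2 \cdot 25} = \frac{1}{50} \approx 0.02$)
$N{\left(C,o \right)} = \frac{3 \left(\frac{1}{50} + C\right)}{o}$ ($N{\left(C,o \right)} = 6 \frac{C + \frac{1}{50}}{o + o} = 6 \frac{\frac{1}{50} + C}{2 o} = \frac{3 \left(\frac{1}{50} + C\right)}{o}$)
$\frac{3899}{1189} + \frac{N{\left(-4,66 \right)}}{-3661} = \frac{3899}{1189} + \frac{\frac{3}{50} \cdot \frac{1}{66} \left(1 + 50 \left(-4\right)\right)}{-3661} = 3899 \cdot \frac{1}{1189} + \frac{3}{50} \cdot \frac{1}{66} \left(1 - 200\right) \left(- \frac{1}{3661}\right) = \frac{3899}{1189} + \frac{3}{50} \cdot \frac{1}{66} \left(-199\right) \left(- \frac{1}{3661}\right) = \frac{3899}{1189} - - \frac{199}{4027100} = \frac{3899}{1189} + \frac{199}{4027100} = \frac{15701899511}{4788221900}$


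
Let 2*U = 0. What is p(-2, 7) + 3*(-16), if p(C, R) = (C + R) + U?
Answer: -43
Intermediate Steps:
U = 0 (U = (½)*0 = 0)
p(C, R) = C + R (p(C, R) = (C + R) + 0 = C + R)
p(-2, 7) + 3*(-16) = (-2 + 7) + 3*(-16) = 5 - 48 = -43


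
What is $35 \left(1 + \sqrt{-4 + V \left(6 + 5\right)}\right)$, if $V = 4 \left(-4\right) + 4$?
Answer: $35 + 70 i \sqrt{34} \approx 35.0 + 408.17 i$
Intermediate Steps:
$V = -12$ ($V = -16 + 4 = -12$)
$35 \left(1 + \sqrt{-4 + V \left(6 + 5\right)}\right) = 35 \left(1 + \sqrt{-4 - 12 \left(6 + 5\right)}\right) = 35 \left(1 + \sqrt{-4 - 132}\right) = 35 \left(1 + \sqrt{-136}\right) = 35 \left(1 + 2 i \sqrt{34}\right) = 35 + 70 i \sqrt{34}$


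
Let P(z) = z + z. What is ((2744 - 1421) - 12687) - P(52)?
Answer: -11468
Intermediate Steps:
P(z) = 2*z
((2744 - 1421) - 12687) - P(52) = ((2744 - 1421) - 12687) - 2*52 = (1323 - 12687) - 1*104 = -11364 - 104 = -11468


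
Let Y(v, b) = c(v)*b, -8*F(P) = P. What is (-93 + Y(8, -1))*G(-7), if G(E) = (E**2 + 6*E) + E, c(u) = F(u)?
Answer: 0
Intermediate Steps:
F(P) = -P/8
c(u) = -u/8
G(E) = E**2 + 7*E
Y(v, b) = -b*v/8 (Y(v, b) = (-v/8)*b = -b*v/8)
(-93 + Y(8, -1))*G(-7) = (-93 - 1/8*(-1)*8)*(-7*(7 - 7)) = (-93 + 1)*(-7*0) = -92*0 = 0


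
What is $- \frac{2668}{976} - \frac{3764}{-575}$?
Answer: $\frac{534891}{140300} \approx 3.8125$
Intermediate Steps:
$- \frac{2668}{976} - \frac{3764}{-575} = \left(-2668\right) \frac{1}{976} - - \frac{3764}{575} = - \frac{667}{244} + \frac{3764}{575} = \frac{534891}{140300}$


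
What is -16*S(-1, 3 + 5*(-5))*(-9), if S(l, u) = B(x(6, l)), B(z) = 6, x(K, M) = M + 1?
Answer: 864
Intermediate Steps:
x(K, M) = 1 + M
S(l, u) = 6
-16*S(-1, 3 + 5*(-5))*(-9) = -16*6*(-9) = -96*(-9) = 864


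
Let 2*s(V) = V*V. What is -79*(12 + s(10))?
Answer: -4898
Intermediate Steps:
s(V) = V²/2 (s(V) = (V*V)/2 = V²/2)
-79*(12 + s(10)) = -79*(12 + (½)*10²) = -79*(12 + (½)*100) = -79*(12 + 50) = -79*62 = -4898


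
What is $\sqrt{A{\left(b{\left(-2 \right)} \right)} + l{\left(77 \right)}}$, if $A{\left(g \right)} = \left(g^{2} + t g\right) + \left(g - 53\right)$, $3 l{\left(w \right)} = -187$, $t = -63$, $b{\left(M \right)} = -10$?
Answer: $\frac{\sqrt{5442}}{3} \approx 24.59$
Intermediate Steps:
$l{\left(w \right)} = - \frac{187}{3}$ ($l{\left(w \right)} = \frac{1}{3} \left(-187\right) = - \frac{187}{3}$)
$A{\left(g \right)} = -53 + g^{2} - 62 g$ ($A{\left(g \right)} = \left(g^{2} - 63 g\right) + \left(g - 53\right) = \left(g^{2} - 63 g\right) + \left(-53 + g\right) = -53 + g^{2} - 62 g$)
$\sqrt{A{\left(b{\left(-2 \right)} \right)} + l{\left(77 \right)}} = \sqrt{\left(-53 + \left(-10\right)^{2} - -620\right) - \frac{187}{3}} = \sqrt{\left(-53 + 100 + 620\right) - \frac{187}{3}} = \sqrt{667 - \frac{187}{3}} = \sqrt{\frac{1814}{3}} = \frac{\sqrt{5442}}{3}$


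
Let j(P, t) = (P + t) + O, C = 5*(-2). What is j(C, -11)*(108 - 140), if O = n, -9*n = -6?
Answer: 1952/3 ≈ 650.67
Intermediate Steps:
C = -10
n = ⅔ (n = -⅑*(-6) = ⅔ ≈ 0.66667)
O = ⅔ ≈ 0.66667
j(P, t) = ⅔ + P + t (j(P, t) = (P + t) + ⅔ = ⅔ + P + t)
j(C, -11)*(108 - 140) = (⅔ - 10 - 11)*(108 - 140) = -61/3*(-32) = 1952/3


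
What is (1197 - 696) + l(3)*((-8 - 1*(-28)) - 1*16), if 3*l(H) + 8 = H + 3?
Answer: 1495/3 ≈ 498.33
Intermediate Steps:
l(H) = -5/3 + H/3 (l(H) = -8/3 + (H + 3)/3 = -8/3 + (3 + H)/3 = -8/3 + (1 + H/3) = -5/3 + H/3)
(1197 - 696) + l(3)*((-8 - 1*(-28)) - 1*16) = (1197 - 696) + (-5/3 + (⅓)*3)*((-8 - 1*(-28)) - 1*16) = 501 + (-5/3 + 1)*((-8 + 28) - 16) = 501 - 2*(20 - 16)/3 = 501 - ⅔*4 = 501 - 8/3 = 1495/3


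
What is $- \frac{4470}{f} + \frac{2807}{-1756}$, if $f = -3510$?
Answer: $- \frac{66775}{205452} \approx -0.32502$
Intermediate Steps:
$- \frac{4470}{f} + \frac{2807}{-1756} = - \frac{4470}{-3510} + \frac{2807}{-1756} = \left(-4470\right) \left(- \frac{1}{3510}\right) + 2807 \left(- \frac{1}{1756}\right) = \frac{149}{117} - \frac{2807}{1756} = - \frac{66775}{205452}$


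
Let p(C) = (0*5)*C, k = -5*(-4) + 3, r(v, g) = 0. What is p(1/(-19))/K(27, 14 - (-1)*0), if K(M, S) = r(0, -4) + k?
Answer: 0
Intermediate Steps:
k = 23 (k = 20 + 3 = 23)
p(C) = 0 (p(C) = 0*C = 0)
K(M, S) = 23 (K(M, S) = 0 + 23 = 23)
p(1/(-19))/K(27, 14 - (-1)*0) = 0/23 = 0*(1/23) = 0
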